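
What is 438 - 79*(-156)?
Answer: 12762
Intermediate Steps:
438 - 79*(-156) = 438 + 12324 = 12762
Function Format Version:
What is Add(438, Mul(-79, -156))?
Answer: 12762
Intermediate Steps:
Add(438, Mul(-79, -156)) = Add(438, 12324) = 12762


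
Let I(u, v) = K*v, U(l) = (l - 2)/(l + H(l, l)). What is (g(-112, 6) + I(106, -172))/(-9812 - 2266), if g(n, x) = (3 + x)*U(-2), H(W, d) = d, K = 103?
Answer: 17707/12078 ≈ 1.4661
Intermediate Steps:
U(l) = (-2 + l)/(2*l) (U(l) = (l - 2)/(l + l) = (-2 + l)/((2*l)) = (-2 + l)*(1/(2*l)) = (-2 + l)/(2*l))
I(u, v) = 103*v
g(n, x) = 3 + x (g(n, x) = (3 + x)*((½)*(-2 - 2)/(-2)) = (3 + x)*((½)*(-½)*(-4)) = (3 + x)*1 = 3 + x)
(g(-112, 6) + I(106, -172))/(-9812 - 2266) = ((3 + 6) + 103*(-172))/(-9812 - 2266) = (9 - 17716)/(-12078) = -17707*(-1/12078) = 17707/12078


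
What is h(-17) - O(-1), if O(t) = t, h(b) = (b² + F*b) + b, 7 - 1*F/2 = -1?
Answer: 1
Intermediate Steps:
F = 16 (F = 14 - 2*(-1) = 14 + 2 = 16)
h(b) = b² + 17*b (h(b) = (b² + 16*b) + b = b² + 17*b)
h(-17) - O(-1) = -17*(17 - 17) - 1*(-1) = -17*0 + 1 = 0 + 1 = 1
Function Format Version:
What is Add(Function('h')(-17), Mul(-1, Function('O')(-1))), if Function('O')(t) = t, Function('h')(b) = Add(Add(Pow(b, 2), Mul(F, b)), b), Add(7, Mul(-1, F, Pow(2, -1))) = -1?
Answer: 1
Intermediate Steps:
F = 16 (F = Add(14, Mul(-2, -1)) = Add(14, 2) = 16)
Function('h')(b) = Add(Pow(b, 2), Mul(17, b)) (Function('h')(b) = Add(Add(Pow(b, 2), Mul(16, b)), b) = Add(Pow(b, 2), Mul(17, b)))
Add(Function('h')(-17), Mul(-1, Function('O')(-1))) = Add(Mul(-17, Add(17, -17)), Mul(-1, -1)) = Add(Mul(-17, 0), 1) = Add(0, 1) = 1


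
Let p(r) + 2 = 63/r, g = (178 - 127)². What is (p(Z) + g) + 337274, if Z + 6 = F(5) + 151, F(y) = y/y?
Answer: 49621521/146 ≈ 3.3987e+5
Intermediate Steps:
F(y) = 1
Z = 146 (Z = -6 + (1 + 151) = -6 + 152 = 146)
g = 2601 (g = 51² = 2601)
p(r) = -2 + 63/r
(p(Z) + g) + 337274 = ((-2 + 63/146) + 2601) + 337274 = (-229/146 + 2601) + 337274 = 379517/146 + 337274 = 49621521/146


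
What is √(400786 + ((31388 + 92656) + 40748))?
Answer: 3*√62842 ≈ 752.05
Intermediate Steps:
√(400786 + ((31388 + 92656) + 40748)) = √(400786 + (124044 + 40748)) = √(400786 + 164792) = √565578 = 3*√62842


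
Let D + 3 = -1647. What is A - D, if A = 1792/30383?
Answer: 50133742/30383 ≈ 1650.1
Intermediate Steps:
D = -1650 (D = -3 - 1647 = -1650)
A = 1792/30383 (A = 1792*(1/30383) = 1792/30383 ≈ 0.058980)
A - D = 1792/30383 - 1*(-1650) = 1792/30383 + 1650 = 50133742/30383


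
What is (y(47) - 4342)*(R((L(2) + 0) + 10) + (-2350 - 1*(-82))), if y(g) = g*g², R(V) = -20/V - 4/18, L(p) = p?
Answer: -2032297349/9 ≈ -2.2581e+8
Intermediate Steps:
R(V) = -2/9 - 20/V (R(V) = -20/V - 4*1/18 = -20/V - 2/9 = -2/9 - 20/V)
y(g) = g³
(y(47) - 4342)*(R((L(2) + 0) + 10) + (-2350 - 1*(-82))) = (47³ - 4342)*((-2/9 - 20/((2 + 0) + 10)) + (-2350 - 1*(-82))) = (103823 - 4342)*((-2/9 - 20/(2 + 10)) + (-2350 + 82)) = 99481*((-2/9 - 20/12) - 2268) = 99481*((-2/9 - 20*1/12) - 2268) = 99481*((-2/9 - 5/3) - 2268) = 99481*(-17/9 - 2268) = 99481*(-20429/9) = -2032297349/9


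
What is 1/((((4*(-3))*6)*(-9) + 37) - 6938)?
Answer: -1/6253 ≈ -0.00015992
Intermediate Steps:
1/((((4*(-3))*6)*(-9) + 37) - 6938) = 1/((-12*6*(-9) + 37) - 6938) = 1/((-72*(-9) + 37) - 6938) = 1/((648 + 37) - 6938) = 1/(685 - 6938) = 1/(-6253) = -1/6253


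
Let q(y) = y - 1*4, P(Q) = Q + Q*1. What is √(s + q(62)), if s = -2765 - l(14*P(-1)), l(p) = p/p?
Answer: 2*I*√677 ≈ 52.038*I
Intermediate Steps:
P(Q) = 2*Q (P(Q) = Q + Q = 2*Q)
l(p) = 1
q(y) = -4 + y (q(y) = y - 4 = -4 + y)
s = -2766 (s = -2765 - 1*1 = -2765 - 1 = -2766)
√(s + q(62)) = √(-2766 + (-4 + 62)) = √(-2766 + 58) = √(-2708) = 2*I*√677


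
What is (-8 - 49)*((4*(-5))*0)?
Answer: 0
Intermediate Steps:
(-8 - 49)*((4*(-5))*0) = -(-1140)*0 = -57*0 = 0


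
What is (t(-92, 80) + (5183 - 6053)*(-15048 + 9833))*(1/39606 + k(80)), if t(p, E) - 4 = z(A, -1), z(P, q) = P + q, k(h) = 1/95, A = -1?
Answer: 90062750726/1881285 ≈ 47873.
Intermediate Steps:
k(h) = 1/95
t(p, E) = 2 (t(p, E) = 4 + (-1 - 1) = 4 - 2 = 2)
(t(-92, 80) + (5183 - 6053)*(-15048 + 9833))*(1/39606 + k(80)) = (2 + (5183 - 6053)*(-15048 + 9833))*(1/39606 + 1/95) = (2 - 870*(-5215))*(1/39606 + 1/95) = (2 + 4537050)*(39701/3762570) = 4537052*(39701/3762570) = 90062750726/1881285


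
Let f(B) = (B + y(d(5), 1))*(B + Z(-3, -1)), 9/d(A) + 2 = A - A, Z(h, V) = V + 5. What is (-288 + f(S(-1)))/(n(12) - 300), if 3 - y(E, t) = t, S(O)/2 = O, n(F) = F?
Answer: 1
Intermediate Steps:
Z(h, V) = 5 + V
S(O) = 2*O
d(A) = -9/2 (d(A) = 9/(-2 + (A - A)) = 9/(-2 + 0) = 9/(-2) = 9*(-1/2) = -9/2)
y(E, t) = 3 - t
f(B) = (2 + B)*(4 + B) (f(B) = (B + (3 - 1*1))*(B + (5 - 1)) = (B + (3 - 1))*(B + 4) = (B + 2)*(4 + B) = (2 + B)*(4 + B))
(-288 + f(S(-1)))/(n(12) - 300) = (-288 + (8 + (2*(-1))**2 + 6*(2*(-1))))/(12 - 300) = (-288 + (8 + (-2)**2 + 6*(-2)))/(-288) = (-288 + (8 + 4 - 12))*(-1/288) = (-288 + 0)*(-1/288) = -288*(-1/288) = 1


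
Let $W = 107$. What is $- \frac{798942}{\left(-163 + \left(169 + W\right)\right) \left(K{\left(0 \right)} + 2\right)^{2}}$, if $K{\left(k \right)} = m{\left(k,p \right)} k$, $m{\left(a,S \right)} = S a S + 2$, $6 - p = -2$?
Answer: $- \frac{399471}{226} \approx -1767.6$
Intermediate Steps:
$p = 8$ ($p = 6 - -2 = 6 + 2 = 8$)
$m{\left(a,S \right)} = 2 + a S^{2}$ ($m{\left(a,S \right)} = a S^{2} + 2 = 2 + a S^{2}$)
$K{\left(k \right)} = k \left(2 + 64 k\right)$ ($K{\left(k \right)} = \left(2 + k 8^{2}\right) k = \left(2 + k 64\right) k = \left(2 + 64 k\right) k = k \left(2 + 64 k\right)$)
$- \frac{798942}{\left(-163 + \left(169 + W\right)\right) \left(K{\left(0 \right)} + 2\right)^{2}} = - \frac{798942}{\left(-163 + \left(169 + 107\right)\right) \left(2 \cdot 0 \left(1 + 32 \cdot 0\right) + 2\right)^{2}} = - \frac{798942}{\left(-163 + 276\right) \left(2 \cdot 0 \left(1 + 0\right) + 2\right)^{2}} = - \frac{798942}{113 \left(2 \cdot 0 \cdot 1 + 2\right)^{2}} = - \frac{798942}{113 \left(0 + 2\right)^{2}} = - \frac{798942}{113 \cdot 2^{2}} = - \frac{798942}{113 \cdot 4} = - \frac{798942}{452} = \left(-798942\right) \frac{1}{452} = - \frac{399471}{226}$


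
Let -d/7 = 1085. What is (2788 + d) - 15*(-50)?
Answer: -4057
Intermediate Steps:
d = -7595 (d = -7*1085 = -7595)
(2788 + d) - 15*(-50) = (2788 - 7595) - 15*(-50) = -4807 + 750 = -4057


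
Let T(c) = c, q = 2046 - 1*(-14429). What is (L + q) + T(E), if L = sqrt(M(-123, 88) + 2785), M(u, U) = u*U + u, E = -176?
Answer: 16299 + I*sqrt(8162) ≈ 16299.0 + 90.344*I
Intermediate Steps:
q = 16475 (q = 2046 + 14429 = 16475)
M(u, U) = u + U*u (M(u, U) = U*u + u = u + U*u)
L = I*sqrt(8162) (L = sqrt(-123*(1 + 88) + 2785) = sqrt(-123*89 + 2785) = sqrt(-10947 + 2785) = sqrt(-8162) = I*sqrt(8162) ≈ 90.344*I)
(L + q) + T(E) = (I*sqrt(8162) + 16475) - 176 = (16475 + I*sqrt(8162)) - 176 = 16299 + I*sqrt(8162)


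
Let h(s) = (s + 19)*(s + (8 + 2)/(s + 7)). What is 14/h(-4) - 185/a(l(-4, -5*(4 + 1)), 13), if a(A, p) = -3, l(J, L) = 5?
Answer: 904/15 ≈ 60.267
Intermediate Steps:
h(s) = (19 + s)*(s + 10/(7 + s))
14/h(-4) - 185/a(l(-4, -5*(4 + 1)), 13) = 14/(((190 + (-4)³ + 26*(-4)² + 143*(-4))/(7 - 4))) - 185/(-3) = 14/(((190 - 64 + 26*16 - 572)/3)) - 185*(-⅓) = 14/(((190 - 64 + 416 - 572)/3)) + 185/3 = 14/(((⅓)*(-30))) + 185/3 = 14/(-10) + 185/3 = 14*(-⅒) + 185/3 = -7/5 + 185/3 = 904/15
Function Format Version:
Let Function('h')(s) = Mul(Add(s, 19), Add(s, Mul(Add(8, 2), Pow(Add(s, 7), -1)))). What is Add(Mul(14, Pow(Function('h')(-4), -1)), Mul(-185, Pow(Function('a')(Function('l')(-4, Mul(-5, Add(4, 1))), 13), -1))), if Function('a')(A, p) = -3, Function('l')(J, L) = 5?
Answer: Rational(904, 15) ≈ 60.267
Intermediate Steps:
Function('h')(s) = Mul(Add(19, s), Add(s, Mul(10, Pow(Add(7, s), -1))))
Add(Mul(14, Pow(Function('h')(-4), -1)), Mul(-185, Pow(Function('a')(Function('l')(-4, Mul(-5, Add(4, 1))), 13), -1))) = Add(Mul(14, Pow(Mul(Pow(Add(7, -4), -1), Add(190, Pow(-4, 3), Mul(26, Pow(-4, 2)), Mul(143, -4))), -1)), Mul(-185, Pow(-3, -1))) = Add(Mul(14, Pow(Mul(Pow(3, -1), Add(190, -64, Mul(26, 16), -572)), -1)), Mul(-185, Rational(-1, 3))) = Add(Mul(14, Pow(Mul(Rational(1, 3), Add(190, -64, 416, -572)), -1)), Rational(185, 3)) = Add(Mul(14, Pow(Mul(Rational(1, 3), -30), -1)), Rational(185, 3)) = Add(Mul(14, Pow(-10, -1)), Rational(185, 3)) = Add(Mul(14, Rational(-1, 10)), Rational(185, 3)) = Add(Rational(-7, 5), Rational(185, 3)) = Rational(904, 15)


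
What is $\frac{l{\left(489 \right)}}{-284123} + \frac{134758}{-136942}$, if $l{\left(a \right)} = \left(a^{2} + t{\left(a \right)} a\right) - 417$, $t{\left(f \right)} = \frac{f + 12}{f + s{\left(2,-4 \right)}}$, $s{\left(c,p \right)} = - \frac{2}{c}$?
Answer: $- \frac{1333463733839}{730280210408} \approx -1.826$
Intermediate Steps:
$t{\left(f \right)} = \frac{12 + f}{-1 + f}$ ($t{\left(f \right)} = \frac{f + 12}{f - \frac{2}{2}} = \frac{12 + f}{f - 1} = \frac{12 + f}{-1 + f}$)
$l{\left(a \right)} = -417 + a^{2} + \frac{a \left(12 + a\right)}{-1 + a}$ ($l{\left(a \right)} = \left(a^{2} + \frac{12 + a}{-1 + a} a\right) - 417 = \left(a^{2} + \frac{a \left(12 + a\right)}{-1 + a}\right) - 417 = -417 + a^{2} + \frac{a \left(12 + a\right)}{-1 + a}$)
$\frac{l{\left(489 \right)}}{-284123} + \frac{134758}{-136942} = \frac{\frac{1}{-1 + 489} \left(417 + 489^{3} - 198045\right)}{-284123} + \frac{134758}{-136942} = \frac{417 + 116930169 - 198045}{488} \left(- \frac{1}{284123}\right) + 134758 \left(- \frac{1}{136942}\right) = \frac{1}{488} \cdot 116732541 \left(- \frac{1}{284123}\right) - \frac{5183}{5267} = \frac{116732541}{488} \left(- \frac{1}{284123}\right) - \frac{5183}{5267} = - \frac{116732541}{138652024} - \frac{5183}{5267} = - \frac{1333463733839}{730280210408}$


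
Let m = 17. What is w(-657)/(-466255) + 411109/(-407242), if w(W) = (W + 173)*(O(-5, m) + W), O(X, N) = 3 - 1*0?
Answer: -320588380507/189878618710 ≈ -1.6884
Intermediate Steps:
O(X, N) = 3 (O(X, N) = 3 + 0 = 3)
w(W) = (3 + W)*(173 + W) (w(W) = (W + 173)*(3 + W) = (173 + W)*(3 + W) = (3 + W)*(173 + W))
w(-657)/(-466255) + 411109/(-407242) = (519 + (-657)² + 176*(-657))/(-466255) + 411109/(-407242) = (519 + 431649 - 115632)*(-1/466255) + 411109*(-1/407242) = 316536*(-1/466255) - 411109/407242 = -316536/466255 - 411109/407242 = -320588380507/189878618710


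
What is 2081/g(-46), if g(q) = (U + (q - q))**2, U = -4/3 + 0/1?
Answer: 18729/16 ≈ 1170.6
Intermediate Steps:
U = -4/3 (U = -4*1/3 + 0*1 = -4/3 + 0 = -4/3 ≈ -1.3333)
g(q) = 16/9 (g(q) = (-4/3 + (q - q))**2 = (-4/3 + 0)**2 = (-4/3)**2 = 16/9)
2081/g(-46) = 2081/(16/9) = 2081*(9/16) = 18729/16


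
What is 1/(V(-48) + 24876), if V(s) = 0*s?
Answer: 1/24876 ≈ 4.0199e-5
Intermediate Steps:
V(s) = 0
1/(V(-48) + 24876) = 1/(0 + 24876) = 1/24876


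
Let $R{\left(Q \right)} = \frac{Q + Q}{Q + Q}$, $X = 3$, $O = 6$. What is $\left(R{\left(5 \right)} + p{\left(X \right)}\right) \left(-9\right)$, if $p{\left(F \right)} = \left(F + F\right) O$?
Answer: $-333$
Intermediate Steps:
$p{\left(F \right)} = 12 F$ ($p{\left(F \right)} = \left(F + F\right) 6 = 2 F 6 = 12 F$)
$R{\left(Q \right)} = 1$ ($R{\left(Q \right)} = \frac{2 Q}{2 Q} = 2 Q \frac{1}{2 Q} = 1$)
$\left(R{\left(5 \right)} + p{\left(X \right)}\right) \left(-9\right) = \left(1 + 12 \cdot 3\right) \left(-9\right) = \left(1 + 36\right) \left(-9\right) = 37 \left(-9\right) = -333$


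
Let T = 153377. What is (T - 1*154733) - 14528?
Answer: -15884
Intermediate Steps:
(T - 1*154733) - 14528 = (153377 - 1*154733) - 14528 = (153377 - 154733) - 14528 = -1356 - 14528 = -15884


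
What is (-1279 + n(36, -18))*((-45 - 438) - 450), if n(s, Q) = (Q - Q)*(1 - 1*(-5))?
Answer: 1193307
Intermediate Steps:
n(s, Q) = 0 (n(s, Q) = 0*(1 + 5) = 0*6 = 0)
(-1279 + n(36, -18))*((-45 - 438) - 450) = (-1279 + 0)*((-45 - 438) - 450) = -1279*(-483 - 450) = -1279*(-933) = 1193307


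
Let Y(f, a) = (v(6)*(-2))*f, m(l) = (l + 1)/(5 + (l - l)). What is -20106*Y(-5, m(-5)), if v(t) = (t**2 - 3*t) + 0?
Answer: -3619080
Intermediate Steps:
v(t) = t**2 - 3*t
m(l) = 1/5 + l/5 (m(l) = (1 + l)/(5 + 0) = (1 + l)/5 = (1 + l)*(1/5) = 1/5 + l/5)
Y(f, a) = -36*f (Y(f, a) = ((6*(-3 + 6))*(-2))*f = ((6*3)*(-2))*f = (18*(-2))*f = -36*f)
-20106*Y(-5, m(-5)) = -(-723816)*(-5) = -20106*180 = -3619080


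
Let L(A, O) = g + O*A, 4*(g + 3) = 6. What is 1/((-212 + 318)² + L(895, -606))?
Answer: -2/1062271 ≈ -1.8828e-6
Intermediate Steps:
g = -3/2 (g = -3 + (¼)*6 = -3 + 3/2 = -3/2 ≈ -1.5000)
L(A, O) = -3/2 + A*O (L(A, O) = -3/2 + O*A = -3/2 + A*O)
1/((-212 + 318)² + L(895, -606)) = 1/((-212 + 318)² + (-3/2 + 895*(-606))) = 1/(106² + (-3/2 - 542370)) = 1/(11236 - 1084743/2) = 1/(-1062271/2) = -2/1062271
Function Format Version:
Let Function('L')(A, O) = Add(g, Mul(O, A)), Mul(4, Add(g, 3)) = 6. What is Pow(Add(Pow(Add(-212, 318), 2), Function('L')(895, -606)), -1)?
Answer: Rational(-2, 1062271) ≈ -1.8828e-6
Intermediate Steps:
g = Rational(-3, 2) (g = Add(-3, Mul(Rational(1, 4), 6)) = Add(-3, Rational(3, 2)) = Rational(-3, 2) ≈ -1.5000)
Function('L')(A, O) = Add(Rational(-3, 2), Mul(A, O)) (Function('L')(A, O) = Add(Rational(-3, 2), Mul(O, A)) = Add(Rational(-3, 2), Mul(A, O)))
Pow(Add(Pow(Add(-212, 318), 2), Function('L')(895, -606)), -1) = Pow(Add(Pow(Add(-212, 318), 2), Add(Rational(-3, 2), Mul(895, -606))), -1) = Pow(Add(Pow(106, 2), Add(Rational(-3, 2), -542370)), -1) = Pow(Add(11236, Rational(-1084743, 2)), -1) = Pow(Rational(-1062271, 2), -1) = Rational(-2, 1062271)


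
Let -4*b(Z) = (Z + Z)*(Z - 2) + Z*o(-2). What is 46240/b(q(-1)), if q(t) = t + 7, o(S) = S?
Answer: -46240/9 ≈ -5137.8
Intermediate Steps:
q(t) = 7 + t
b(Z) = Z/2 - Z*(-2 + Z)/2 (b(Z) = -((Z + Z)*(Z - 2) + Z*(-2))/4 = -((2*Z)*(-2 + Z) - 2*Z)/4 = -(2*Z*(-2 + Z) - 2*Z)/4 = -(-2*Z + 2*Z*(-2 + Z))/4 = Z/2 - Z*(-2 + Z)/2)
46240/b(q(-1)) = 46240/(((7 - 1)*(3 - (7 - 1))/2)) = 46240/(((½)*6*(3 - 1*6))) = 46240/(((½)*6*(3 - 6))) = 46240/(((½)*6*(-3))) = 46240/(-9) = 46240*(-⅑) = -46240/9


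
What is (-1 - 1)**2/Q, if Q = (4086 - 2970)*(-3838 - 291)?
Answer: -1/1151991 ≈ -8.6806e-7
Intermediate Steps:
Q = -4607964 (Q = 1116*(-4129) = -4607964)
(-1 - 1)**2/Q = (-1 - 1)**2/(-4607964) = (-2)**2*(-1/4607964) = 4*(-1/4607964) = -1/1151991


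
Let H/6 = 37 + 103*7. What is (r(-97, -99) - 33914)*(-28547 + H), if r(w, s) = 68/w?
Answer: 78950134274/97 ≈ 8.1392e+8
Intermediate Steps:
H = 4548 (H = 6*(37 + 103*7) = 6*(37 + 721) = 6*758 = 4548)
(r(-97, -99) - 33914)*(-28547 + H) = (68/(-97) - 33914)*(-28547 + 4548) = (68*(-1/97) - 33914)*(-23999) = (-68/97 - 33914)*(-23999) = -3289726/97*(-23999) = 78950134274/97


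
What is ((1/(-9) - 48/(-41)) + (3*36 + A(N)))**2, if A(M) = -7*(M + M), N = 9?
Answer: 39075001/136161 ≈ 286.98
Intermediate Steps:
A(M) = -14*M
((1/(-9) - 48/(-41)) + (3*36 + A(N)))**2 = ((1/(-9) - 48/(-41)) + (3*36 - 14*9))**2 = ((1*(-1/9) - 48*(-1/41)) + (108 - 126))**2 = ((-1/9 + 48/41) - 18)**2 = (391/369 - 18)**2 = (-6251/369)**2 = 39075001/136161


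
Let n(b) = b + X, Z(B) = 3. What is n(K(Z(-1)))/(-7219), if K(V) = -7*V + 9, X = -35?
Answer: 47/7219 ≈ 0.0065106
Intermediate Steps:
K(V) = 9 - 7*V
n(b) = -35 + b (n(b) = b - 35 = -35 + b)
n(K(Z(-1)))/(-7219) = (-35 + (9 - 7*3))/(-7219) = (-35 + (9 - 21))*(-1/7219) = (-35 - 12)*(-1/7219) = -47*(-1/7219) = 47/7219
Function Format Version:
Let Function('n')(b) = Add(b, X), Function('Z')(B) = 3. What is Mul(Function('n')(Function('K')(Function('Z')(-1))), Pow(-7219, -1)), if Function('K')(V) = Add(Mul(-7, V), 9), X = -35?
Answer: Rational(47, 7219) ≈ 0.0065106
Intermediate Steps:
Function('K')(V) = Add(9, Mul(-7, V))
Function('n')(b) = Add(-35, b) (Function('n')(b) = Add(b, -35) = Add(-35, b))
Mul(Function('n')(Function('K')(Function('Z')(-1))), Pow(-7219, -1)) = Mul(Add(-35, Add(9, Mul(-7, 3))), Pow(-7219, -1)) = Mul(Add(-35, Add(9, -21)), Rational(-1, 7219)) = Mul(Add(-35, -12), Rational(-1, 7219)) = Mul(-47, Rational(-1, 7219)) = Rational(47, 7219)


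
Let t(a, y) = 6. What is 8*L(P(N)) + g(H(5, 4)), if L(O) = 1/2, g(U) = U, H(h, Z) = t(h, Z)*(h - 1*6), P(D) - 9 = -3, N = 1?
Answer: -2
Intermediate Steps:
P(D) = 6 (P(D) = 9 - 3 = 6)
H(h, Z) = -36 + 6*h (H(h, Z) = 6*(h - 1*6) = 6*(h - 6) = 6*(-6 + h) = -36 + 6*h)
L(O) = ½
8*L(P(N)) + g(H(5, 4)) = 8*(½) + (-36 + 6*5) = 4 + (-36 + 30) = 4 - 6 = -2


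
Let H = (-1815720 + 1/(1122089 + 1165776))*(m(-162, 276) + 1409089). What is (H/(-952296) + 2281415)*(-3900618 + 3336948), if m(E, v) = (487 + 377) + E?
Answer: -203428866152169881916501/72624156268 ≈ -2.8011e+12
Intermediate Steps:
m(E, v) = 864 + E
H = -5856444143748890009/2287865 (H = (-1815720 + 1/(1122089 + 1165776))*((864 - 162) + 1409089) = (-1815720 + 1/2287865)*(702 + 1409089) = (-1815720 + 1/2287865)*1409791 = -4154122237799/2287865*1409791 = -5856444143748890009/2287865 ≈ -2.5598e+12)
(H/(-952296) + 2281415)*(-3900618 + 3336948) = (-5856444143748890009/2287865/(-952296) + 2281415)*(-3900618 + 3336948) = (-5856444143748890009/2287865*(-1/952296) + 2281415)*(-563670) = (5856444143748890009/2178724688040 + 2281415)*(-563670) = (10827019327913666609/2178724688040)*(-563670) = -203428866152169881916501/72624156268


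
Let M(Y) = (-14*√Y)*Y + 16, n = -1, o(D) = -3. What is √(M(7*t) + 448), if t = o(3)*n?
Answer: √(464 - 294*√21) ≈ 29.72*I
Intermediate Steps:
t = 3 (t = -3*(-1) = 3)
M(Y) = 16 - 14*Y^(3/2) (M(Y) = -14*Y^(3/2) + 16 = 16 - 14*Y^(3/2))
√(M(7*t) + 448) = √((16 - 14*21*√21) + 448) = √((16 - 294*√21) + 448) = √(464 - 294*√21)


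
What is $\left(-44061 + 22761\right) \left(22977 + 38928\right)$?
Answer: $-1318576500$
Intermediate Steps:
$\left(-44061 + 22761\right) \left(22977 + 38928\right) = \left(-21300\right) 61905 = -1318576500$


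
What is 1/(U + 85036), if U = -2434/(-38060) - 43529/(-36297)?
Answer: 690731910/58737951229079 ≈ 1.1760e-5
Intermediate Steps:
U = 872530319/690731910 (U = -2434*(-1/38060) - 43529*(-1/36297) = 1217/19030 + 43529/36297 = 872530319/690731910 ≈ 1.2632)
1/(U + 85036) = 1/(872530319/690731910 + 85036) = 1/(58737951229079/690731910) = 690731910/58737951229079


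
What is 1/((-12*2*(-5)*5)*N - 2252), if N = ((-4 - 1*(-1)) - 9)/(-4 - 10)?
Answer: -7/12164 ≈ -0.00057547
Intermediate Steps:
N = 6/7 (N = ((-4 + 1) - 9)/(-14) = (-3 - 9)*(-1/14) = -12*(-1/14) = 6/7 ≈ 0.85714)
1/((-12*2*(-5)*5)*N - 2252) = 1/(-12*2*(-5)*5*(6/7) - 2252) = 1/(-(-120)*5*(6/7) - 2252) = 1/(-12*(-50)*(6/7) - 2252) = 1/(600*(6/7) - 2252) = 1/(3600/7 - 2252) = 1/(-12164/7) = -7/12164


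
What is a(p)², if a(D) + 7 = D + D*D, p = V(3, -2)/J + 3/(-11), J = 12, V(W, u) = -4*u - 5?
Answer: 184824025/3748096 ≈ 49.311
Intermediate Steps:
V(W, u) = -5 - 4*u
p = -1/44 (p = (-5 - 4*(-2))/12 + 3/(-11) = (-5 + 8)*(1/12) + 3*(-1/11) = 3*(1/12) - 3/11 = ¼ - 3/11 = -1/44 ≈ -0.022727)
a(D) = -7 + D + D² (a(D) = -7 + (D + D*D) = -7 + (D + D²) = -7 + D + D²)
a(p)² = (-7 - 1/44 + (-1/44)²)² = (-7 - 1/44 + 1/1936)² = (-13595/1936)² = 184824025/3748096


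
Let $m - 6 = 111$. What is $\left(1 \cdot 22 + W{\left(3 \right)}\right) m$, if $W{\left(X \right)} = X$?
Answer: $2925$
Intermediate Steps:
$m = 117$ ($m = 6 + 111 = 117$)
$\left(1 \cdot 22 + W{\left(3 \right)}\right) m = \left(1 \cdot 22 + 3\right) 117 = \left(22 + 3\right) 117 = 25 \cdot 117 = 2925$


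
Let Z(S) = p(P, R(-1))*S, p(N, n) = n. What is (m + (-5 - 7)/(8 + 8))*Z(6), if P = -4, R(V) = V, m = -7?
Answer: 93/2 ≈ 46.500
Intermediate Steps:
Z(S) = -S
(m + (-5 - 7)/(8 + 8))*Z(6) = (-7 + (-5 - 7)/(8 + 8))*(-1*6) = (-7 - 12/16)*(-6) = (-7 - 12*1/16)*(-6) = (-7 - ¾)*(-6) = -31/4*(-6) = 93/2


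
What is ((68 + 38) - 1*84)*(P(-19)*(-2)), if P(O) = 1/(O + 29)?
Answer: -22/5 ≈ -4.4000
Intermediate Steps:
P(O) = 1/(29 + O)
((68 + 38) - 1*84)*(P(-19)*(-2)) = ((68 + 38) - 1*84)*(-2/(29 - 19)) = (106 - 84)*(-2/10) = 22*((⅒)*(-2)) = 22*(-⅕) = -22/5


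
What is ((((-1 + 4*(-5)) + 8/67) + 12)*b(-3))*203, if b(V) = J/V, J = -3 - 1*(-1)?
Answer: -241570/201 ≈ -1201.8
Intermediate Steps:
J = -2 (J = -3 + 1 = -2)
b(V) = -2/V
((((-1 + 4*(-5)) + 8/67) + 12)*b(-3))*203 = ((((-1 + 4*(-5)) + 8/67) + 12)*(-2/(-3)))*203 = ((((-1 - 20) + 8*(1/67)) + 12)*(-2*(-1/3)))*203 = (((-21 + 8/67) + 12)*(2/3))*203 = ((-1399/67 + 12)*(2/3))*203 = -595/67*2/3*203 = -1190/201*203 = -241570/201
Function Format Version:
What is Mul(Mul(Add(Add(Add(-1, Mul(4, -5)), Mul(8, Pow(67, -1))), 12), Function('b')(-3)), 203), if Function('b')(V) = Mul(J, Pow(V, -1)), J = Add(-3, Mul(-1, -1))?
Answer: Rational(-241570, 201) ≈ -1201.8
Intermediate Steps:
J = -2 (J = Add(-3, 1) = -2)
Function('b')(V) = Mul(-2, Pow(V, -1))
Mul(Mul(Add(Add(Add(-1, Mul(4, -5)), Mul(8, Pow(67, -1))), 12), Function('b')(-3)), 203) = Mul(Mul(Add(Add(Add(-1, Mul(4, -5)), Mul(8, Pow(67, -1))), 12), Mul(-2, Pow(-3, -1))), 203) = Mul(Mul(Add(Add(Add(-1, -20), Mul(8, Rational(1, 67))), 12), Mul(-2, Rational(-1, 3))), 203) = Mul(Mul(Add(Add(-21, Rational(8, 67)), 12), Rational(2, 3)), 203) = Mul(Mul(Add(Rational(-1399, 67), 12), Rational(2, 3)), 203) = Mul(Mul(Rational(-595, 67), Rational(2, 3)), 203) = Mul(Rational(-1190, 201), 203) = Rational(-241570, 201)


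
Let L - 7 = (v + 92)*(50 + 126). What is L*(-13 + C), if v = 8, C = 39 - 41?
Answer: -264105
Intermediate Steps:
C = -2
L = 17607 (L = 7 + (8 + 92)*(50 + 126) = 7 + 100*176 = 7 + 17600 = 17607)
L*(-13 + C) = 17607*(-13 - 2) = 17607*(-15) = -264105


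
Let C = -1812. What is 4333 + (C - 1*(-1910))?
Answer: 4431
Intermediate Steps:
4333 + (C - 1*(-1910)) = 4333 + (-1812 - 1*(-1910)) = 4333 + (-1812 + 1910) = 4333 + 98 = 4431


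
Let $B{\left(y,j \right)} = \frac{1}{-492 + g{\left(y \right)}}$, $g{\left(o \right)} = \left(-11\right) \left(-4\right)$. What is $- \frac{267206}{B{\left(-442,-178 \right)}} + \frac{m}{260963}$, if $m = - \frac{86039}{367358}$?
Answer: $\frac{11476055981171323113}{95866845754} \approx 1.1971 \cdot 10^{8}$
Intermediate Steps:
$g{\left(o \right)} = 44$
$m = - \frac{86039}{367358}$ ($m = \left(-86039\right) \frac{1}{367358} = - \frac{86039}{367358} \approx -0.23421$)
$B{\left(y,j \right)} = - \frac{1}{448}$ ($B{\left(y,j \right)} = \frac{1}{-492 + 44} = \frac{1}{-448} = - \frac{1}{448}$)
$- \frac{267206}{B{\left(-442,-178 \right)}} + \frac{m}{260963} = - \frac{267206}{- \frac{1}{448}} - \frac{86039}{367358 \cdot 260963} = \left(-267206\right) \left(-448\right) - \frac{86039}{95866845754} = 119708288 - \frac{86039}{95866845754} = \frac{11476055981171323113}{95866845754}$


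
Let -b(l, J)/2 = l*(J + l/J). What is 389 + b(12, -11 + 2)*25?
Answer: 6589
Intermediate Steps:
b(l, J) = -2*l*(J + l/J)
389 + b(12, -11 + 2)*25 = 389 - 2*12*(12 + (-11 + 2)²)/(-11 + 2)*25 = 389 - 2*12*(12 + (-9)²)/(-9)*25 = 389 - 2*12*(-⅑)*(12 + 81)*25 = 389 - 2*12*(-⅑)*93*25 = 389 + 248*25 = 389 + 6200 = 6589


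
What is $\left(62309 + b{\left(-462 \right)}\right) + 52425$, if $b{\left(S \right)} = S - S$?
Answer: $114734$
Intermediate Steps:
$b{\left(S \right)} = 0$
$\left(62309 + b{\left(-462 \right)}\right) + 52425 = \left(62309 + 0\right) + 52425 = 62309 + 52425 = 114734$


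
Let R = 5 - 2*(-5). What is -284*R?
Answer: -4260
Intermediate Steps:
R = 15 (R = 5 + 10 = 15)
-284*R = -284*15 = -4260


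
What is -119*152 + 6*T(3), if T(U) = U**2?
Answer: -18034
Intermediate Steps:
-119*152 + 6*T(3) = -119*152 + 6*3**2 = -18088 + 6*9 = -18088 + 54 = -18034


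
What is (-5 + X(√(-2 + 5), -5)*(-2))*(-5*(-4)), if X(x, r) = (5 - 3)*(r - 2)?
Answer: 460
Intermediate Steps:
X(x, r) = -4 + 2*r (X(x, r) = 2*(-2 + r) = -4 + 2*r)
(-5 + X(√(-2 + 5), -5)*(-2))*(-5*(-4)) = (-5 + (-4 + 2*(-5))*(-2))*(-5*(-4)) = (-5 + (-4 - 10)*(-2))*20 = (-5 - 14*(-2))*20 = (-5 + 28)*20 = 23*20 = 460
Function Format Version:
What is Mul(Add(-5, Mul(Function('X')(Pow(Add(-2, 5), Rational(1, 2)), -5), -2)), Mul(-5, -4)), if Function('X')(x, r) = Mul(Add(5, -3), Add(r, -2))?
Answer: 460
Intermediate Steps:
Function('X')(x, r) = Add(-4, Mul(2, r)) (Function('X')(x, r) = Mul(2, Add(-2, r)) = Add(-4, Mul(2, r)))
Mul(Add(-5, Mul(Function('X')(Pow(Add(-2, 5), Rational(1, 2)), -5), -2)), Mul(-5, -4)) = Mul(Add(-5, Mul(Add(-4, Mul(2, -5)), -2)), Mul(-5, -4)) = Mul(Add(-5, Mul(Add(-4, -10), -2)), 20) = Mul(Add(-5, Mul(-14, -2)), 20) = Mul(Add(-5, 28), 20) = Mul(23, 20) = 460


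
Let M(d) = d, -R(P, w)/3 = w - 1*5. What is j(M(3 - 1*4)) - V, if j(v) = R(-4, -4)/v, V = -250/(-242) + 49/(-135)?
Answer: -451991/16335 ≈ -27.670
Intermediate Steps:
R(P, w) = 15 - 3*w (R(P, w) = -3*(w - 1*5) = -3*(w - 5) = -3*(-5 + w) = 15 - 3*w)
V = 10946/16335 (V = -250*(-1/242) + 49*(-1/135) = 125/121 - 49/135 = 10946/16335 ≈ 0.67009)
j(v) = 27/v (j(v) = (15 - 3*(-4))/v = (15 + 12)/v = 27/v)
j(M(3 - 1*4)) - V = 27/(3 - 1*4) - 1*10946/16335 = 27/(3 - 4) - 10946/16335 = 27/(-1) - 10946/16335 = 27*(-1) - 10946/16335 = -27 - 10946/16335 = -451991/16335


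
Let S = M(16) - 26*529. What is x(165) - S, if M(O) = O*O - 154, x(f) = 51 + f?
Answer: 13868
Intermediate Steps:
M(O) = -154 + O² (M(O) = O² - 154 = -154 + O²)
S = -13652 (S = (-154 + 16²) - 26*529 = (-154 + 256) - 13754 = 102 - 13754 = -13652)
x(165) - S = (51 + 165) - 1*(-13652) = 216 + 13652 = 13868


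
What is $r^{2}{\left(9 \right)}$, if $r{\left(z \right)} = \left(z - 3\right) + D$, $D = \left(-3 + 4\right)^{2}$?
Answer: $49$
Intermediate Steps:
$D = 1$ ($D = 1^{2} = 1$)
$r{\left(z \right)} = -2 + z$ ($r{\left(z \right)} = \left(z - 3\right) + 1 = \left(-3 + z\right) + 1 = -2 + z$)
$r^{2}{\left(9 \right)} = \left(-2 + 9\right)^{2} = 7^{2} = 49$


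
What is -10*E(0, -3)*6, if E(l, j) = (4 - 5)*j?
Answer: -180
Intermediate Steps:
E(l, j) = -j
-10*E(0, -3)*6 = -(-10)*(-3)*6 = -10*3*6 = -30*6 = -180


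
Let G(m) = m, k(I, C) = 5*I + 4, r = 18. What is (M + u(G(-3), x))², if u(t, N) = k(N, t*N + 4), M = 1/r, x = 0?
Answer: 5329/324 ≈ 16.448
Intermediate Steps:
k(I, C) = 4 + 5*I
M = 1/18 ≈ 0.055556
u(t, N) = 4 + 5*N
(M + u(G(-3), x))² = (1/18 + (4 + 5*0))² = (1/18 + (4 + 0))² = (1/18 + 4)² = (73/18)² = 5329/324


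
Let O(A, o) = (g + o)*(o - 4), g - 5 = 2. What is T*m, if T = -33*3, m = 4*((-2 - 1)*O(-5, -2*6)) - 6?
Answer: 95634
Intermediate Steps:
g = 7 (g = 5 + 2 = 7)
O(A, o) = (-4 + o)*(7 + o) (O(A, o) = (7 + o)*(o - 4) = (7 + o)*(-4 + o) = (-4 + o)*(7 + o))
m = -966 (m = 4*((-2 - 1)*(-28 + (-2*6)² + 3*(-2*6))) - 6 = 4*(-3*(-28 + (-12)² + 3*(-12))) - 6 = 4*(-3*(-28 + 144 - 36)) - 6 = 4*(-3*80) - 6 = 4*(-240) - 6 = -960 - 6 = -966)
T = -99
T*m = -99*(-966) = 95634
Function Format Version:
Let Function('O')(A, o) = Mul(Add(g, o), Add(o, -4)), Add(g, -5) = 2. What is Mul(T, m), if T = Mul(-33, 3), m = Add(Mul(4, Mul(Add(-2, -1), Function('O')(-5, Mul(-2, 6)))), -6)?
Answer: 95634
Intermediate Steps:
g = 7 (g = Add(5, 2) = 7)
Function('O')(A, o) = Mul(Add(-4, o), Add(7, o)) (Function('O')(A, o) = Mul(Add(7, o), Add(o, -4)) = Mul(Add(7, o), Add(-4, o)) = Mul(Add(-4, o), Add(7, o)))
m = -966 (m = Add(Mul(4, Mul(Add(-2, -1), Add(-28, Pow(Mul(-2, 6), 2), Mul(3, Mul(-2, 6))))), -6) = Add(Mul(4, Mul(-3, Add(-28, Pow(-12, 2), Mul(3, -12)))), -6) = Add(Mul(4, Mul(-3, Add(-28, 144, -36))), -6) = Add(Mul(4, Mul(-3, 80)), -6) = Add(Mul(4, -240), -6) = Add(-960, -6) = -966)
T = -99
Mul(T, m) = Mul(-99, -966) = 95634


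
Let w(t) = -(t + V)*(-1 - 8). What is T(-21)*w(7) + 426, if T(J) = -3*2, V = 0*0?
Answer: 48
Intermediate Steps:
V = 0
w(t) = 9*t (w(t) = -(t + 0)*(-1 - 8) = -t*(-9) = -(-9)*t = 9*t)
T(J) = -6
T(-21)*w(7) + 426 = -54*7 + 426 = -6*63 + 426 = -378 + 426 = 48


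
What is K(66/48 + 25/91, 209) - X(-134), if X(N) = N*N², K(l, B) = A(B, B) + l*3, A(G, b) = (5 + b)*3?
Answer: 1752114691/728 ≈ 2.4068e+6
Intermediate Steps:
A(G, b) = 15 + 3*b
K(l, B) = 15 + 3*B + 3*l (K(l, B) = (15 + 3*B) + l*3 = (15 + 3*B) + 3*l = 15 + 3*B + 3*l)
X(N) = N³
K(66/48 + 25/91, 209) - X(-134) = (15 + 3*209 + 3*(66/48 + 25/91)) - 1*(-134)³ = (15 + 627 + 3*(66*(1/48) + 25*(1/91))) - 1*(-2406104) = (15 + 627 + 3*(11/8 + 25/91)) + 2406104 = (15 + 627 + 3*(1201/728)) + 2406104 = (15 + 627 + 3603/728) + 2406104 = 470979/728 + 2406104 = 1752114691/728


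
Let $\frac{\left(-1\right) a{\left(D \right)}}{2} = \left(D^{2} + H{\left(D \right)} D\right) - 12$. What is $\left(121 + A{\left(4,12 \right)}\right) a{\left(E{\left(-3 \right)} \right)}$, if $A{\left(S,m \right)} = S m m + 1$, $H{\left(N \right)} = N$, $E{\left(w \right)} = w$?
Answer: $-8376$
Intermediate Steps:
$a{\left(D \right)} = 24 - 4 D^{2}$ ($a{\left(D \right)} = - 2 \left(\left(D^{2} + D D\right) - 12\right) = - 2 \left(\left(D^{2} + D^{2}\right) - 12\right) = - 2 \left(2 D^{2} - 12\right) = - 2 \left(-12 + 2 D^{2}\right) = 24 - 4 D^{2}$)
$A{\left(S,m \right)} = 1 + S m^{2}$ ($A{\left(S,m \right)} = S m^{2} + 1 = 1 + S m^{2}$)
$\left(121 + A{\left(4,12 \right)}\right) a{\left(E{\left(-3 \right)} \right)} = \left(121 + \left(1 + 4 \cdot 12^{2}\right)\right) \left(24 - 4 \left(-3\right)^{2}\right) = \left(121 + \left(1 + 4 \cdot 144\right)\right) \left(24 - 36\right) = \left(121 + \left(1 + 576\right)\right) \left(24 - 36\right) = \left(121 + 577\right) \left(-12\right) = 698 \left(-12\right) = -8376$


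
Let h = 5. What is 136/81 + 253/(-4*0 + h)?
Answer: 21173/405 ≈ 52.279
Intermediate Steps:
136/81 + 253/(-4*0 + h) = 136/81 + 253/(-4*0 + 5) = 136*(1/81) + 253/(0 + 5) = 136/81 + 253/5 = 21173/405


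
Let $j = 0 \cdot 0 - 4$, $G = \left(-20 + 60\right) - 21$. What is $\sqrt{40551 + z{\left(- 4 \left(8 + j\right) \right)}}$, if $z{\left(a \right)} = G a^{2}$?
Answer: $\sqrt{45415} \approx 213.11$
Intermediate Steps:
$G = 19$ ($G = 40 - 21 = 19$)
$j = -4$ ($j = 0 - 4 = -4$)
$z{\left(a \right)} = 19 a^{2}$
$\sqrt{40551 + z{\left(- 4 \left(8 + j\right) \right)}} = \sqrt{40551 + 19 \left(- 4 \left(8 - 4\right)\right)^{2}} = \sqrt{40551 + 19 \left(\left(-4\right) 4\right)^{2}} = \sqrt{40551 + 19 \left(-16\right)^{2}} = \sqrt{40551 + 19 \cdot 256} = \sqrt{40551 + 4864} = \sqrt{45415}$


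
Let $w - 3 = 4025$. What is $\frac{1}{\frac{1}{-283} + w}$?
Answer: $\frac{283}{1139923} \approx 0.00024826$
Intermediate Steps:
$w = 4028$ ($w = 3 + 4025 = 4028$)
$\frac{1}{\frac{1}{-283} + w} = \frac{1}{\frac{1}{-283} + 4028} = \frac{1}{- \frac{1}{283} + 4028} = \frac{1}{\frac{1139923}{283}} = \frac{283}{1139923}$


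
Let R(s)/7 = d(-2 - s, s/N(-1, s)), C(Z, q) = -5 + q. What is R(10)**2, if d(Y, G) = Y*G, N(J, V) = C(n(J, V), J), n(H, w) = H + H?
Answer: 19600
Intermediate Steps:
n(H, w) = 2*H
N(J, V) = -5 + J
d(Y, G) = G*Y
R(s) = -7*s*(-2 - s)/6 (R(s) = 7*((s/(-5 - 1))*(-2 - s)) = 7*((s/(-6))*(-2 - s)) = 7*((s*(-1/6))*(-2 - s)) = 7*((-s/6)*(-2 - s)) = 7*(-s*(-2 - s)/6) = -7*s*(-2 - s)/6)
R(10)**2 = ((7/6)*10*(2 + 10))**2 = ((7/6)*10*12)**2 = 140**2 = 19600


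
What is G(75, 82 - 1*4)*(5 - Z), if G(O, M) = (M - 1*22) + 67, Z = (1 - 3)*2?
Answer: 1107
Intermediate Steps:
Z = -4 (Z = -2*2 = -4)
G(O, M) = 45 + M (G(O, M) = (M - 22) + 67 = (-22 + M) + 67 = 45 + M)
G(75, 82 - 1*4)*(5 - Z) = (45 + (82 - 1*4))*(5 - 1*(-4)) = (45 + (82 - 4))*(5 + 4) = (45 + 78)*9 = 123*9 = 1107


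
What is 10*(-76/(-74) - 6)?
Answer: -1840/37 ≈ -49.730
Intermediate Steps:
10*(-76/(-74) - 6) = 10*(-76*(-1/74) - 6) = 10*(38/37 - 6) = 10*(-184/37) = -1840/37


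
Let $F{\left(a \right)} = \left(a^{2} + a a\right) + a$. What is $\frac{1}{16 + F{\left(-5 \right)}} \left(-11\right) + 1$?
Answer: $\frac{50}{61} \approx 0.81967$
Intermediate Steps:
$F{\left(a \right)} = a + 2 a^{2}$ ($F{\left(a \right)} = \left(a^{2} + a^{2}\right) + a = 2 a^{2} + a = a + 2 a^{2}$)
$\frac{1}{16 + F{\left(-5 \right)}} \left(-11\right) + 1 = \frac{1}{16 - 5 \left(1 + 2 \left(-5\right)\right)} \left(-11\right) + 1 = \frac{1}{16 - 5 \left(1 - 10\right)} \left(-11\right) + 1 = \frac{1}{16 - -45} \left(-11\right) + 1 = \frac{1}{16 + 45} \left(-11\right) + 1 = \frac{1}{61} \left(-11\right) + 1 = - \frac{11}{61} + 1 = \frac{50}{61}$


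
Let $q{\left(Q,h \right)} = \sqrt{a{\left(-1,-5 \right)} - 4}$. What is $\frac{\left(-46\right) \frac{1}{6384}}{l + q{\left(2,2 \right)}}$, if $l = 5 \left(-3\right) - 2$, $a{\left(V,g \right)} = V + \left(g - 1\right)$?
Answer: $\frac{391}{957600} + \frac{23 i \sqrt{11}}{957600} \approx 0.00040831 + 7.966 \cdot 10^{-5} i$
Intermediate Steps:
$a{\left(V,g \right)} = -1 + V + g$ ($a{\left(V,g \right)} = V + \left(-1 + g\right) = -1 + V + g$)
$q{\left(Q,h \right)} = i \sqrt{11}$ ($q{\left(Q,h \right)} = \sqrt{\left(-1 - 1 - 5\right) - 4} = \sqrt{-7 - 4} = \sqrt{-11} = i \sqrt{11}$)
$l = -17$ ($l = -15 - 2 = -17$)
$\frac{\left(-46\right) \frac{1}{6384}}{l + q{\left(2,2 \right)}} = \frac{\left(-46\right) \frac{1}{6384}}{-17 + i \sqrt{11}} = - \frac{23}{3192 \left(-17 + i \sqrt{11}\right)}$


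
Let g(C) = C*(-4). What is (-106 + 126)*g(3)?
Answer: -240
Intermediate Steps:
g(C) = -4*C
(-106 + 126)*g(3) = (-106 + 126)*(-4*3) = 20*(-12) = -240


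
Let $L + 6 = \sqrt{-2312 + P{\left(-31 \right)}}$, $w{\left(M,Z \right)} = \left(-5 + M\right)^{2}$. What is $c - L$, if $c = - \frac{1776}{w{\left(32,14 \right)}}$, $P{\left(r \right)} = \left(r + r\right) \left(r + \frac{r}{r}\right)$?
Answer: $\frac{866}{243} - 2 i \sqrt{113} \approx 3.5638 - 21.26 i$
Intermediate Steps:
$P{\left(r \right)} = 2 r \left(1 + r\right)$ ($P{\left(r \right)} = 2 r \left(r + 1\right) = 2 r \left(1 + r\right)$)
$c = - \frac{592}{243}$ ($c = - \frac{1776}{\left(-5 + 32\right)^{2}} = - \frac{1776}{27^{2}} = - \frac{1776}{729} = \left(-1776\right) \frac{1}{729} = - \frac{592}{243} \approx -2.4362$)
$L = -6 + 2 i \sqrt{113}$ ($L = -6 + \sqrt{-2312 + 2 \left(-31\right) \left(1 - 31\right)} = -6 + \sqrt{-2312 + 2 \left(-31\right) \left(-30\right)} = -6 + \sqrt{-2312 + 1860} = -6 + \sqrt{-452} = -6 + 2 i \sqrt{113} \approx -6.0 + 21.26 i$)
$c - L = - \frac{592}{243} - \left(-6 + 2 i \sqrt{113}\right) = - \frac{592}{243} + \left(6 - 2 i \sqrt{113}\right) = \frac{866}{243} - 2 i \sqrt{113}$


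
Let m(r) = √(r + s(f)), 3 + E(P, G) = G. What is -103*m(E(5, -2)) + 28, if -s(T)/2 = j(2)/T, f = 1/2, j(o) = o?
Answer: 28 - 103*I*√13 ≈ 28.0 - 371.37*I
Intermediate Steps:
f = ½ ≈ 0.50000
E(P, G) = -3 + G
s(T) = -4/T
m(r) = √(-8 + r) (m(r) = √(r - 4/½) = √(r - 4*2) = √(r - 8) = √(-8 + r))
-103*m(E(5, -2)) + 28 = -103*√(-8 + (-3 - 2)) + 28 = -103*√(-8 - 5) + 28 = -103*I*√13 + 28 = 28 - 103*I*√13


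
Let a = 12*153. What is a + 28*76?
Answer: 3964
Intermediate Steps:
a = 1836
a + 28*76 = 1836 + 28*76 = 1836 + 2128 = 3964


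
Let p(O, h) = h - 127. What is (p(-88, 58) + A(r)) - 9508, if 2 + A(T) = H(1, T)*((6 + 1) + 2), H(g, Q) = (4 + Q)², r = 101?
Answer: 89646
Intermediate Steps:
p(O, h) = -127 + h
A(T) = -2 + 9*(4 + T)² (A(T) = -2 + (4 + T)²*((6 + 1) + 2) = -2 + (4 + T)²*(7 + 2) = -2 + (4 + T)²*9 = -2 + 9*(4 + T)²)
(p(-88, 58) + A(r)) - 9508 = ((-127 + 58) + (-2 + 9*(4 + 101)²)) - 9508 = (-69 + (-2 + 9*105²)) - 9508 = (-69 + (-2 + 9*11025)) - 9508 = (-69 + (-2 + 99225)) - 9508 = (-69 + 99223) - 9508 = 99154 - 9508 = 89646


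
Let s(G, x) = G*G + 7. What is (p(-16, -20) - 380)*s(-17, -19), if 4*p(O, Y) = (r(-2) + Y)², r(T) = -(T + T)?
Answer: -93536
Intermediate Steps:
r(T) = -2*T
s(G, x) = 7 + G² (s(G, x) = G² + 7 = 7 + G²)
p(O, Y) = (4 + Y)²/4 (p(O, Y) = (-2*(-2) + Y)²/4 = (4 + Y)²/4)
(p(-16, -20) - 380)*s(-17, -19) = ((4 - 20)²/4 - 380)*(7 + (-17)²) = ((¼)*(-16)² - 380)*(7 + 289) = ((¼)*256 - 380)*296 = (64 - 380)*296 = -316*296 = -93536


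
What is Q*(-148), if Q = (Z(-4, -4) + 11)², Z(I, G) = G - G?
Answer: -17908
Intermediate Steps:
Z(I, G) = 0
Q = 121 (Q = (0 + 11)² = 11² = 121)
Q*(-148) = 121*(-148) = -17908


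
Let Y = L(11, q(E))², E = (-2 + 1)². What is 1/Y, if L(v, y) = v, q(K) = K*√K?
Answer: 1/121 ≈ 0.0082645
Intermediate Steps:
E = 1 (E = (-1)² = 1)
q(K) = K^(3/2)
Y = 121 (Y = 11² = 121)
1/Y = 1/121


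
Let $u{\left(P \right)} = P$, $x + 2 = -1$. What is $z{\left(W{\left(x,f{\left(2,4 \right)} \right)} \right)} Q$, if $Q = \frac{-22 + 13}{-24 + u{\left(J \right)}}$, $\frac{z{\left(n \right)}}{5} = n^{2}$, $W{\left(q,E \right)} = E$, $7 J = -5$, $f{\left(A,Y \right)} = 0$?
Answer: $0$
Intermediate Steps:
$x = -3$ ($x = -2 - 1 = -3$)
$J = - \frac{5}{7}$ ($J = \frac{1}{7} \left(-5\right) = - \frac{5}{7} \approx -0.71429$)
$z{\left(n \right)} = 5 n^{2}$
$Q = \frac{63}{173}$ ($Q = \frac{-22 + 13}{-24 - \frac{5}{7}} = - \frac{9}{- \frac{173}{7}} = \left(-9\right) \left(- \frac{7}{173}\right) = \frac{63}{173} \approx 0.36416$)
$z{\left(W{\left(x,f{\left(2,4 \right)} \right)} \right)} Q = 5 \cdot 0^{2} \cdot \frac{63}{173} = 5 \cdot 0 \cdot \frac{63}{173} = 0 \cdot \frac{63}{173} = 0$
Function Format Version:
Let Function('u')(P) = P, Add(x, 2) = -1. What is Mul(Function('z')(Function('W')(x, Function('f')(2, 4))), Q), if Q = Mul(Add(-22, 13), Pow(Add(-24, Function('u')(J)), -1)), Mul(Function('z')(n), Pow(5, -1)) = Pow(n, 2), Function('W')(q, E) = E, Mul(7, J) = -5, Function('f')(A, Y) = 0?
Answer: 0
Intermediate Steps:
x = -3 (x = Add(-2, -1) = -3)
J = Rational(-5, 7) (J = Mul(Rational(1, 7), -5) = Rational(-5, 7) ≈ -0.71429)
Function('z')(n) = Mul(5, Pow(n, 2))
Q = Rational(63, 173) (Q = Mul(Add(-22, 13), Pow(Add(-24, Rational(-5, 7)), -1)) = Mul(-9, Pow(Rational(-173, 7), -1)) = Mul(-9, Rational(-7, 173)) = Rational(63, 173) ≈ 0.36416)
Mul(Function('z')(Function('W')(x, Function('f')(2, 4))), Q) = Mul(Mul(5, Pow(0, 2)), Rational(63, 173)) = Mul(Mul(5, 0), Rational(63, 173)) = Mul(0, Rational(63, 173)) = 0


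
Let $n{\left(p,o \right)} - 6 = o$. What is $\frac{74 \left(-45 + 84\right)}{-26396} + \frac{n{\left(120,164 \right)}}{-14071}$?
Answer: $- \frac{22548113}{185709058} \approx -0.12142$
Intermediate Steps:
$n{\left(p,o \right)} = 6 + o$
$\frac{74 \left(-45 + 84\right)}{-26396} + \frac{n{\left(120,164 \right)}}{-14071} = \frac{74 \left(-45 + 84\right)}{-26396} + \frac{6 + 164}{-14071} = 74 \cdot 39 \left(- \frac{1}{26396}\right) + 170 \left(- \frac{1}{14071}\right) = 2886 \left(- \frac{1}{26396}\right) - \frac{170}{14071} = - \frac{1443}{13198} - \frac{170}{14071} = - \frac{22548113}{185709058}$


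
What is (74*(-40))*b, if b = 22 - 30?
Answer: 23680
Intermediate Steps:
b = -8
(74*(-40))*b = (74*(-40))*(-8) = -2960*(-8) = 23680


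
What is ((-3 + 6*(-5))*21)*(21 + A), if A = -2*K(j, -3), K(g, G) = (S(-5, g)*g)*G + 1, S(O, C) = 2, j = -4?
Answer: 20097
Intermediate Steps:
K(g, G) = 1 + 2*G*g (K(g, G) = (2*g)*G + 1 = 2*G*g + 1 = 1 + 2*G*g)
A = -50 (A = -2*(1 + 2*(-3)*(-4)) = -2*(1 + 24) = -2*25 = -50)
((-3 + 6*(-5))*21)*(21 + A) = ((-3 + 6*(-5))*21)*(21 - 50) = ((-3 - 30)*21)*(-29) = -33*21*(-29) = -693*(-29) = 20097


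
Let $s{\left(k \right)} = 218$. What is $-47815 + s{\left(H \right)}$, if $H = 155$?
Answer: $-47597$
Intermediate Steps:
$-47815 + s{\left(H \right)} = -47815 + 218 = -47597$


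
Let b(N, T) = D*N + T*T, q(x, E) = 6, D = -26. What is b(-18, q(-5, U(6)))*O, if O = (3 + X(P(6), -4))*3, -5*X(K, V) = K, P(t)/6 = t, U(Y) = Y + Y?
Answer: -31752/5 ≈ -6350.4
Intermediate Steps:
U(Y) = 2*Y
P(t) = 6*t
X(K, V) = -K/5
O = -63/5 (O = (3 - 6*6/5)*3 = (3 - 1/5*36)*3 = (3 - 36/5)*3 = -21/5*3 = -63/5 ≈ -12.600)
b(N, T) = T**2 - 26*N (b(N, T) = -26*N + T*T = -26*N + T**2 = T**2 - 26*N)
b(-18, q(-5, U(6)))*O = (6**2 - 26*(-18))*(-63/5) = (36 + 468)*(-63/5) = 504*(-63/5) = -31752/5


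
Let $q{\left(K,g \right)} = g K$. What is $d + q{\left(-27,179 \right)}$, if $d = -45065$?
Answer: $-49898$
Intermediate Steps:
$q{\left(K,g \right)} = K g$
$d + q{\left(-27,179 \right)} = -45065 - 4833 = -49898$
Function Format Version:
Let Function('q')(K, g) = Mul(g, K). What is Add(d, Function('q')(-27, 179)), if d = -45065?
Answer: -49898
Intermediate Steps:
Function('q')(K, g) = Mul(K, g)
Add(d, Function('q')(-27, 179)) = Add(-45065, Mul(-27, 179)) = Add(-45065, -4833) = -49898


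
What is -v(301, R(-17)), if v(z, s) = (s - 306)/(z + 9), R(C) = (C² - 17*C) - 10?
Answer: -131/155 ≈ -0.84516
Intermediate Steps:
R(C) = -10 + C² - 17*C
v(z, s) = (-306 + s)/(9 + z)
-v(301, R(-17)) = -(-306 + (-10 + (-17)² - 17*(-17)))/(9 + 301) = -(-306 + (-10 + 289 + 289))/310 = -(-306 + 568)/310 = -262/310 = -1*131/155 = -131/155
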